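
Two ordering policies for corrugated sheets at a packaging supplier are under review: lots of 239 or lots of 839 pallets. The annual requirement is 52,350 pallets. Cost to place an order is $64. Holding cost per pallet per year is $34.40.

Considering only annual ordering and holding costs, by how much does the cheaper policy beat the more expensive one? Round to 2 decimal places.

Annual cost at Q: ordering D·S/Q plus holding Q·H/2.
TC(239) = (52,350/239)×64 + (239/2)×34.4 = $18,129.21
TC(839) = (52,350/839)×64 + (839/2)×34.4 = $18,424.13
Cheaper: Q = 239.  Difference = $294.92

$294.92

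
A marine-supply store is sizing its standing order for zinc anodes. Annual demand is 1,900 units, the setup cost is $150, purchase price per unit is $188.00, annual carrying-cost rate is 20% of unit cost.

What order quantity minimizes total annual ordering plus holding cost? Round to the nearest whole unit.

Carrying cost H = $188 × 20% = $37.6000/unit/yr
EOQ = √(2DS/H) = √(2 × 1,900 × 150 / 37.6)
    = √(15,159.57) ≈ 123.12

123 units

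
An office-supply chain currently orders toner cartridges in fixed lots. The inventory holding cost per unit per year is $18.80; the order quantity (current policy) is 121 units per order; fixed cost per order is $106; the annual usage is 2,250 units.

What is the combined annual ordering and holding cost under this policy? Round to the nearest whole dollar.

Annual ordering cost = (D/Q)·S = (2,250/121) × 106 = $1,971.07
Annual holding cost  = (Q/2)·H = (121/2) × 18.8 = $1,137.40
Total = $1,971.07 + $1,137.40 = $3,108.47

$3,108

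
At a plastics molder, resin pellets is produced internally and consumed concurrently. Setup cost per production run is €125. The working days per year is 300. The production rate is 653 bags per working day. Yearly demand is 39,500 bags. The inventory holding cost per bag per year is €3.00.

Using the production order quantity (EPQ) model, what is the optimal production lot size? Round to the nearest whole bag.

Daily demand d = 39,500/300 = 131.667; p = 653; 1 − d/p = 0.79837
EPQ = √(2DS / (H(1 − d/p)))
    = √(2 × 39,500 × 125 / (3 × 0.79837)) ≈ 2,030.52

2,031 bags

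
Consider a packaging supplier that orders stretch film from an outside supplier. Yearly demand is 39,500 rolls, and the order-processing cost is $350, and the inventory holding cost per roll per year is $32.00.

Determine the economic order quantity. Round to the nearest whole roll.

Q* = √(2·D·S / H) = √(2·39,500·350 / 32) = √864,062.5 ≈ 929.55

930 rolls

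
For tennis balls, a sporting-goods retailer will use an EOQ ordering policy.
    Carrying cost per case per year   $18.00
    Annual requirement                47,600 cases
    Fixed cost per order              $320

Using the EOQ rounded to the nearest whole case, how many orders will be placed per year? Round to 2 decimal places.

36.59 orders per year

EOQ = √(2DS/H) = √(2 × 47,600 × 320 / 18)
    = √(1,692,444.44) ≈ 1,300.94 → Q = 1,301
Orders per year = D/Q = 47,600 / 1,301 = 36.587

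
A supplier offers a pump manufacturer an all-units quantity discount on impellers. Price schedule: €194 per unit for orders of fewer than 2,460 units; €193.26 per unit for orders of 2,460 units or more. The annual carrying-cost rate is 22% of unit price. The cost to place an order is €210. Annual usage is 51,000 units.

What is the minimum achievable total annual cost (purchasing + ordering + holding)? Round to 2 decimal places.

€9,912,909.81

H₁ = 22%×€194 = €42.6800;  H₂ = 22%×€193.26 = €42.5172
EOQ₁ = √(2×51,000×210/42.6800) = 708.43  (< 2,460, feasible at tier 1)
EOQ₂ = √(2×51,000×210/42.5172) = 709.79  (< 2,460 → use Q = 2,460 at tier-2 price)
TC(tier 1 (EOQ₁), Q≈708.4) = €9,924,235.83
TC(tier 2, Q≈2,460.0) = €9,912,909.81
Minimum at tier 2: €9,912,909.81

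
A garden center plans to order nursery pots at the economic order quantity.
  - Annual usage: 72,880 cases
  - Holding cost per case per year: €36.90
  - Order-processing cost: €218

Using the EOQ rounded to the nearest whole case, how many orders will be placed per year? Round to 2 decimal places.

78.53 orders per year

Q* = √(2·D·S / H) = √(2·72,880·218 / 36.9) = √861,129.5 ≈ 927.97 → Q = 928
Orders per year = D/Q = 72,880 / 928 = 78.534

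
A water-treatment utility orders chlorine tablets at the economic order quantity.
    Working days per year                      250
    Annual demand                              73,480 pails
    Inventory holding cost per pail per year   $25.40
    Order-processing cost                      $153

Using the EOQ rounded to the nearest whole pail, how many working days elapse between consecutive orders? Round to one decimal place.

Q* = √(2·D·S / H) = √(2·73,480·153 / 25.4) = √885,231.5 ≈ 940.87 → Q = 941 pails
Days between orders = 250 / (D/Q) = 250 / 78.087 ≈ 3.202

3.2 days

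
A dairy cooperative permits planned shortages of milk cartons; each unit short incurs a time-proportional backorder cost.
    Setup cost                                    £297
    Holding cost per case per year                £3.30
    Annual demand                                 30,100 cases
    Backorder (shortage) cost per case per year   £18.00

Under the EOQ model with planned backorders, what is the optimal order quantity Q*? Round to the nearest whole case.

2,532 cases

Basic EOQ = √(2·30,100·297/3.3) = 2,327.660
Backorder adjustment √((H+b)/b) = √((3.3+18)/18) = 1.0878
Q* = 2,327.660 × 1.0878 ≈ 2,532.05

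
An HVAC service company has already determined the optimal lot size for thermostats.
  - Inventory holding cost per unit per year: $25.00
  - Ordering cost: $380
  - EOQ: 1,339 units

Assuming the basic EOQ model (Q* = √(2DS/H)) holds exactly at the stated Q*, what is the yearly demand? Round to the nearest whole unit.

58,978 units per year

From Q* = √(2DS/H) ⇒ Q*² = 2DS/H.
D = Q²H / (2S) = 1,339² × 25 / (2 × 380) = 58,977.66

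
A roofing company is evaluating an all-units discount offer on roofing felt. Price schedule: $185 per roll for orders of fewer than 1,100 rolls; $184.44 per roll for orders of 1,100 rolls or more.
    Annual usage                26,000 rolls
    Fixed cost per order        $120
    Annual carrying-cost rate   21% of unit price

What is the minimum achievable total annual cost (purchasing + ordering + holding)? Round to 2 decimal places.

$4,819,579.18

H₁ = 21%×$185 = $38.8500;  H₂ = 21%×$184.44 = $38.7324
EOQ₁ = √(2×26,000×120/38.8500) = 400.77  (< 1,100, feasible at tier 1)
EOQ₂ = √(2×26,000×120/38.7324) = 401.38  (< 1,100 → use Q = 1,100 at tier-2 price)
TC(tier 1 (EOQ₁), Q≈400.8) = $4,825,569.97
TC(tier 2, Q≈1,100.0) = $4,819,579.18
Minimum at tier 2: $4,819,579.18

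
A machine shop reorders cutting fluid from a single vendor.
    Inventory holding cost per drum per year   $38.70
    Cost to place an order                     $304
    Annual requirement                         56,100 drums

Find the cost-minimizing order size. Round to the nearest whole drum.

939 drums

Q* = √(2·D·S / H) = √(2·56,100·304 / 38.7) = √881,364.3 ≈ 938.81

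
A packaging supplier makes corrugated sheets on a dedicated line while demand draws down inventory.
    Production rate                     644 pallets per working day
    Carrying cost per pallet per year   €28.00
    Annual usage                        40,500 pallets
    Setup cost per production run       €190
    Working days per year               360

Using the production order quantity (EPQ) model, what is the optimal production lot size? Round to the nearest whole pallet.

d = 40,500/360 = 112.5000 pallets/day;  effective holding cost H(1 − d/p) = 28·(1 − 112.5000/644) = 23.10870
Q* = √(2DS / H_eff) = √(2·40,500·190 / 23.10870) ≈ 816.08

816 pallets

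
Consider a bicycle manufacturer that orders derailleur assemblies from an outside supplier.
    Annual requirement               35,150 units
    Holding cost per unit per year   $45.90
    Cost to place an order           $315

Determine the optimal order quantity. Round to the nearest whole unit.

695 units

Optimal lot size Q* = (2 × 35,150 × $315 / $45.9)^½ ≈ 694.59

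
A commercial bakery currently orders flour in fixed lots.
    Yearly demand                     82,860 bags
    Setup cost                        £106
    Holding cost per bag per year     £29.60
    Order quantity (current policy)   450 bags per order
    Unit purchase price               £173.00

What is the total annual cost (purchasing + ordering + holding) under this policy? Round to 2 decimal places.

£14,360,958.13

Ordering: D/Q × S = 82,860/450 × £106 = £19,518.13
Holding:  Q/2 × H = 450/2 × £29.6 = £6,660.00
Purchase cost = D·C = 82,860 × 173 = £14,334,780.00
Total = £19,518.13 + £6,660.00 + £14,334,780.00 = £14,360,958.13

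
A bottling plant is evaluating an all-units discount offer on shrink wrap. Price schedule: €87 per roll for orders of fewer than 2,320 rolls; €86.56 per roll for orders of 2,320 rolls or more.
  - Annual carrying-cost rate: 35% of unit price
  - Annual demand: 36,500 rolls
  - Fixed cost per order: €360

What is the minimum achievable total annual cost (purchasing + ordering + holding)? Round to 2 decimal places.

H₁ = 35%×€87 = €30.4500;  H₂ = 35%×€86.56 = €30.2960
EOQ₁ = √(2×36,500×360/30.4500) = 929.01  (< 2,320, feasible at tier 1)
EOQ₂ = √(2×36,500×360/30.2960) = 931.37  (< 2,320 → use Q = 2,320 at tier-2 price)
TC(tier 1 (EOQ₁), Q≈929.0) = €3,203,788.27
TC(tier 2, Q≈2,320.0) = €3,200,247.15
Minimum at tier 2: €3,200,247.15

€3,200,247.15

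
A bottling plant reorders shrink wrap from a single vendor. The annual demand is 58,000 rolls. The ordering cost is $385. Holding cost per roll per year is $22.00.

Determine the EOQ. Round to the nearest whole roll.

2DS/H = 2·58,000·385/22 = 2,030,000.00
EOQ = √2,030,000.00 ≈ 1,424.78

1,425 rolls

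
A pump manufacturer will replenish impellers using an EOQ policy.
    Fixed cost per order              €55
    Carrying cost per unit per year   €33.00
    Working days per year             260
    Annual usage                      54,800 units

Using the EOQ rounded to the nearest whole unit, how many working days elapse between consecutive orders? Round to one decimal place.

Optimal lot size Q* = (2 × 54,800 × €55 / €33)^½ ≈ 427.40 → Q = 427 units
T = Q/D × 260 days = 427/54,800 × 260 = 2.026 days

2.0 days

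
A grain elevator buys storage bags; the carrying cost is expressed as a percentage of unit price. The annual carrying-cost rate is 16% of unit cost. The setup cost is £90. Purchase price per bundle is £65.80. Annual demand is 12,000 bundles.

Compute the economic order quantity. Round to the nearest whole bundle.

Holding cost per bundle per year: H = 16% × £65.8 = £10.5280
Q* = √(2·D·S / H) = √(2·12,000·90 / 10.528) = √205,167.2 ≈ 452.95

453 bundles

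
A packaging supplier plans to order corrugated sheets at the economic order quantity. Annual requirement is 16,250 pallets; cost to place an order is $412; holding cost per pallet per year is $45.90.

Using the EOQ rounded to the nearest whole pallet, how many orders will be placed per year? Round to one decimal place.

30.1 orders per year

2DS/H = 2·16,250·412/45.9 = 291,721.13
EOQ = √291,721.13 ≈ 540.11 → Q = 540
Orders per year = D/Q = 16,250 / 540 = 30.093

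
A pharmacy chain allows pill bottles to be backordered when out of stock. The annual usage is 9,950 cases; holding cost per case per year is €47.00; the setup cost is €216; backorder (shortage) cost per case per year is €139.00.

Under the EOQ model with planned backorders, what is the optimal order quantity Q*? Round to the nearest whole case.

Q* = √(2DS/H) · √((H + b)/b)
   = √(2 × 9,950 × 216 / 47) · √((47 + 139) / 139)
   = 302.416 × 1.1568 ≈ 349.83

350 cases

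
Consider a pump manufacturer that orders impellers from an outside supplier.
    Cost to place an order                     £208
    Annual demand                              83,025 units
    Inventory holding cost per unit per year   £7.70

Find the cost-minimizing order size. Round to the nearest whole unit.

Optimal lot size Q* = (2 × 83,025 × £208 / £7.7)^½ ≈ 2,117.90

2,118 units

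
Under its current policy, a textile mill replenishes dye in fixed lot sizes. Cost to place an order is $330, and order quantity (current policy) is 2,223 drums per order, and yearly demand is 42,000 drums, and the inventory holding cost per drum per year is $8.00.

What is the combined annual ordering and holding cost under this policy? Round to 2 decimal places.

Orders/yr = 42,000/2,223 = 18.893; ordering cost = 18.893 × $330 = $6,234.82
Average inventory = 2,223/2 = 1111.5; holding cost = 1111.5 × $8 = $8,892.00
Total = $6,234.82 + $8,892.00 = $15,126.82

$15,126.82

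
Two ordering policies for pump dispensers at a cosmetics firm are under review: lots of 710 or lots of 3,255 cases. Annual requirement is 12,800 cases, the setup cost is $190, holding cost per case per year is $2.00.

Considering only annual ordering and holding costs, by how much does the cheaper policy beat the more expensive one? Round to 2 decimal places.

For each Q, cost = (D/Q)·S + (Q/2)·H.
TC(710) = (12,800/710)×190 + (710/2)×2 = $4,135.35
TC(3,255) = (12,800/3,255)×190 + (3,255/2)×2 = $4,002.16
|ΔTC| = |$4,135.35 − $4,002.16| = $133.19

$133.19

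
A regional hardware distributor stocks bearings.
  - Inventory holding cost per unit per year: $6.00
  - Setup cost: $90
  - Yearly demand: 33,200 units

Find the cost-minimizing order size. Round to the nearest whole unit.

998 units

Optimal lot size Q* = (2 × 33,200 × $90 / $6)^½ ≈ 998.00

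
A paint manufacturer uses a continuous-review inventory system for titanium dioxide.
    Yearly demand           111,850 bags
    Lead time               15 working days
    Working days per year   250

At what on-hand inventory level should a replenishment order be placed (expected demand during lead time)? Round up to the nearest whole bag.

6,711 bags

Daily demand d = 111,850 / 250 = 447.400 bags/day
Demand during lead time = 447.400 × 15 = 6,711.00
Reorder point = 6,711.00 → round up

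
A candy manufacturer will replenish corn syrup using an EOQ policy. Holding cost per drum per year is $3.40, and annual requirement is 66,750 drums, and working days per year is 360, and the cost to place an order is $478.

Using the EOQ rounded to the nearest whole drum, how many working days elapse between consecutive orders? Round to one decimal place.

23.4 days

Optimal lot size Q* = (2 × 66,750 × $478 / $3.4)^½ ≈ 4,332.27 → Q = 4,332 drums
T = Q/D × 360 days = 4,332/66,750 × 360 = 23.364 days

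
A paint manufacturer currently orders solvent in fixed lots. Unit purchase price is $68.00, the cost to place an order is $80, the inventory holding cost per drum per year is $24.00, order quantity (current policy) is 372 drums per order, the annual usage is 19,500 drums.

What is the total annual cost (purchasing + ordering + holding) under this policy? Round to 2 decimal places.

$1,334,657.55

Ordering: D/Q × S = 19,500/372 × $80 = $4,193.55
Holding:  Q/2 × H = 372/2 × $24 = $4,464.00
Purchase cost = D·C = 19,500 × 68 = $1,326,000.00
Total = $4,193.55 + $4,464.00 + $1,326,000.00 = $1,334,657.55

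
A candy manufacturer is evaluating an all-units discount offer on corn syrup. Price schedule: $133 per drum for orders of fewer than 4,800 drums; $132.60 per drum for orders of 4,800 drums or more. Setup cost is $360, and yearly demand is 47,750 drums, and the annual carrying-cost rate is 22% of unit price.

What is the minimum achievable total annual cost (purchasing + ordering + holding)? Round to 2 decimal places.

$6,382,466.85

H₁ = 22%×$133 = $29.2600;  H₂ = 22%×$132.60 = $29.1720
EOQ₁ = √(2×47,750×360/29.2600) = 1,083.97  (< 4,800, feasible at tier 1)
EOQ₂ = √(2×47,750×360/29.1720) = 1,085.60  (< 4,800 → use Q = 4,800 at tier-2 price)
TC(tier 1 (EOQ₁), Q≈1,084.0) = $6,382,466.85
TC(tier 2, Q≈4,800.0) = $6,405,244.05
Minimum at tier 1 (EOQ₁): $6,382,466.85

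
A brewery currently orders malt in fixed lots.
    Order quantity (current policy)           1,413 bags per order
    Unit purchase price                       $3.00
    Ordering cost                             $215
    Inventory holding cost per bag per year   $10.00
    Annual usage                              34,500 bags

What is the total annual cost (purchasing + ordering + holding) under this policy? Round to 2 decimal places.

Orders/yr = 34,500/1,413 = 24.416; ordering cost = 24.416 × $215 = $5,249.47
Average inventory = 1,413/2 = 706.5; holding cost = 706.5 × $10 = $7,065.00
Purchase cost = D·C = 34,500 × 3 = $103,500.00
Total = $5,249.47 + $7,065.00 + $103,500.00 = $115,814.47

$115,814.47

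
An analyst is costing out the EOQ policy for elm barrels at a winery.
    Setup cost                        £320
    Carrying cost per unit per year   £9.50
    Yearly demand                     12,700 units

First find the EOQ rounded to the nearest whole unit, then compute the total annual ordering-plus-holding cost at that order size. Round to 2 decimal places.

EOQ = √(2DS/H) = √(2 × 12,700 × 320 / 9.5)
    = √(855,578.95) ≈ 924.98 → Q = 925 units
Ordering: D/Q × S = 12,700/925 × £320 = £4,393.51
Holding:  Q/2 × H = 925/2 × £9.5 = £4,393.75
Total = £4,393.51 + £4,393.75 = £8,787.26

£8,787.26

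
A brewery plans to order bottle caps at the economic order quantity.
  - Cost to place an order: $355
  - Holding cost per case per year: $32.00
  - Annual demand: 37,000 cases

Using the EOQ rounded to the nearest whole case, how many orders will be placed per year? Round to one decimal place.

40.8 orders per year

EOQ = √(2DS/H) = √(2 × 37,000 × 355 / 32)
    = √(820,937.50) ≈ 906.06 → Q = 906
Orders per year = D/Q = 37,000 / 906 = 40.839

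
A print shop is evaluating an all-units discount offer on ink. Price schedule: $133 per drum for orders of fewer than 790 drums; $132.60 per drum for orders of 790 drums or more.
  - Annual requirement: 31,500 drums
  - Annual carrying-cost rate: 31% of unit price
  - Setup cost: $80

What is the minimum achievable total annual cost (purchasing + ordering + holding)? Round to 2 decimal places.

H₁ = 31%×$133 = $41.2300;  H₂ = 31%×$132.60 = $41.1060
EOQ₁ = √(2×31,500×80/41.2300) = 349.63  (< 790, feasible at tier 1)
EOQ₂ = √(2×31,500×80/41.1060) = 350.16  (< 790 → use Q = 790 at tier-2 price)
TC(tier 1 (EOQ₁), Q≈349.6) = $4,203,915.24
TC(tier 2, Q≈790.0) = $4,196,326.74
Minimum at tier 2: $4,196,326.74

$4,196,326.74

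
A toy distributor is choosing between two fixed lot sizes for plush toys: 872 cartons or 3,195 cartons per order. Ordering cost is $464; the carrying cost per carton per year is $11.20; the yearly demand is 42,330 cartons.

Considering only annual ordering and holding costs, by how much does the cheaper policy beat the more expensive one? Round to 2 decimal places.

$3,367.96

TC(Q) = (D/Q)S + (Q/2)H
TC(872) = (42,330/872)×464 + (872/2)×11.2 = $27,407.42
TC(3,195) = (42,330/3,195)×464 + (3,195/2)×11.2 = $24,039.46
|ΔTC| = |$27,407.42 − $24,039.46| = $3,367.96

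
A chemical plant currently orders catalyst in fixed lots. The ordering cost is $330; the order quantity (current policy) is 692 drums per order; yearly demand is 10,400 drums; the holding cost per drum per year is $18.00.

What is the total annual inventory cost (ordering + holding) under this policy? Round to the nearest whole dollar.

$11,188

Annual ordering cost = (D/Q)·S = (10,400/692) × 330 = $4,959.54
Annual holding cost  = (Q/2)·H = (692/2) × 18 = $6,228.00
Total = $4,959.54 + $6,228.00 = $11,187.54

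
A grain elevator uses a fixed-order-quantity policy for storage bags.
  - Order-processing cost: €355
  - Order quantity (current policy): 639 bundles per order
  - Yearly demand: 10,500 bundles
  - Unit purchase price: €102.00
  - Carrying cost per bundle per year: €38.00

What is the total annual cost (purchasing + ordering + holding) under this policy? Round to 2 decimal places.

€1,088,974.33

Orders/yr = 10,500/639 = 16.432; ordering cost = 16.432 × €355 = €5,833.33
Average inventory = 639/2 = 319.5; holding cost = 319.5 × €38 = €12,141.00
Purchase cost = D·C = 10,500 × 102 = €1,071,000.00
Total = €5,833.33 + €12,141.00 + €1,071,000.00 = €1,088,974.33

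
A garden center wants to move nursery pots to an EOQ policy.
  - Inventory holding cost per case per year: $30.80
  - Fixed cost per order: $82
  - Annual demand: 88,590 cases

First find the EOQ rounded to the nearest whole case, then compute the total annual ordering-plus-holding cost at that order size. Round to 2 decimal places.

Q* = √(2·D·S / H) = √(2·88,590·82 / 30.8) = √471,713.0 ≈ 686.81 → Q = 687 cases
Annual ordering cost = (D/Q)·S = (88,590/687) × 82 = $10,574.06
Annual holding cost  = (Q/2)·H = (687/2) × 30.8 = $10,579.80
Total = $10,574.06 + $10,579.80 = $21,153.86

$21,153.86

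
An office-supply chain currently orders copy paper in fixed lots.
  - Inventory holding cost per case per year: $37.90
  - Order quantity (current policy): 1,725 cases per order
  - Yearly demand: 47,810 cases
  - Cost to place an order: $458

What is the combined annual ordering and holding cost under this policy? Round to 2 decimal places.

Orders/yr = 47,810/1,725 = 27.716; ordering cost = 27.716 × $458 = $12,693.90
Average inventory = 1,725/2 = 862.5; holding cost = 862.5 × $37.9 = $32,688.75
Total = $12,693.90 + $32,688.75 = $45,382.65

$45,382.65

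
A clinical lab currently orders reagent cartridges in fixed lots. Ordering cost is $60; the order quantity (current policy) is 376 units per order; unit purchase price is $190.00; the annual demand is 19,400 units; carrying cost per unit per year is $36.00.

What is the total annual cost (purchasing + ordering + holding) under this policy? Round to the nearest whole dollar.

Annual ordering cost = (D/Q)·S = (19,400/376) × 60 = $3,095.74
Annual holding cost  = (Q/2)·H = (376/2) × 36 = $6,768.00
Purchase cost = D·C = 19,400 × 190 = $3,686,000.00
Total = $3,095.74 + $6,768.00 + $3,686,000.00 = $3,695,863.74

$3,695,864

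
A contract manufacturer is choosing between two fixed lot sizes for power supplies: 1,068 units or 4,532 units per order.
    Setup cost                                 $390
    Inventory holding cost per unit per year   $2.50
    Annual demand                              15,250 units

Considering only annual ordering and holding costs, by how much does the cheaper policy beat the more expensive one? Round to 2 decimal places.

For each Q, cost = (D/Q)·S + (Q/2)·H.
TC(1,068) = (15,250/1,068)×390 + (1,068/2)×2.5 = $6,903.82
TC(4,532) = (15,250/4,532)×390 + (4,532/2)×2.5 = $6,977.33
Cheaper: Q = 1,068.  Difference = $73.51

$73.51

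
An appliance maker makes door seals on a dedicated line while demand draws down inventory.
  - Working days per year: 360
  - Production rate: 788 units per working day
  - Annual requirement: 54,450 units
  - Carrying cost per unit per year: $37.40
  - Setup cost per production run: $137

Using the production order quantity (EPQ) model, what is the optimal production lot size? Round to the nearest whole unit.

703 units

d = 54,450/360 = 151.2500 units/day;  effective holding cost H(1 − d/p) = 37.4·(1 − 151.2500/788) = 30.22138
Q* = √(2DS / H_eff) = √(2·54,450·137 / 30.22138) ≈ 702.61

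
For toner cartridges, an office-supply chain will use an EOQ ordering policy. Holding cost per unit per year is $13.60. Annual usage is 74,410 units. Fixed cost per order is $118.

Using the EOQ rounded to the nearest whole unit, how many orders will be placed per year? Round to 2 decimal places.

Q* = √(2·D·S / H) = √(2·74,410·118 / 13.6) = √1,291,232.4 ≈ 1,136.32 → Q = 1,136
Orders per year = D/Q = 74,410 / 1,136 = 65.502

65.50 orders per year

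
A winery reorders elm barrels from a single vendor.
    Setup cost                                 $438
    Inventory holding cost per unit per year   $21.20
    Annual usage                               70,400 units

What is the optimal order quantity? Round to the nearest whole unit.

1,706 units

2DS/H = 2·70,400·438/21.2 = 2,908,981.13
EOQ = √2,908,981.13 ≈ 1,705.57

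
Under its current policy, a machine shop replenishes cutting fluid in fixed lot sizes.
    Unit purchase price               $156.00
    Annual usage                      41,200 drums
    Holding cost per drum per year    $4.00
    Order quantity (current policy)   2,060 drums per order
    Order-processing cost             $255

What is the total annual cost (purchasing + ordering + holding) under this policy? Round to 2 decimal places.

$6,436,420.00

Orders/yr = 41,200/2,060 = 20.000; ordering cost = 20.000 × $255 = $5,100.00
Average inventory = 2,060/2 = 1030; holding cost = 1030 × $4 = $4,120.00
Purchase cost = D·C = 41,200 × 156 = $6,427,200.00
Total = $5,100.00 + $4,120.00 + $6,427,200.00 = $6,436,420.00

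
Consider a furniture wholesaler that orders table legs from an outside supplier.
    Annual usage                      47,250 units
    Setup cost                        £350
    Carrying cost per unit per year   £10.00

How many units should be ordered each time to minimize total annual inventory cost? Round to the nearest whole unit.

Optimal lot size Q* = (2 × 47,250 × £350 / £10)^½ ≈ 1,818.65

1,819 units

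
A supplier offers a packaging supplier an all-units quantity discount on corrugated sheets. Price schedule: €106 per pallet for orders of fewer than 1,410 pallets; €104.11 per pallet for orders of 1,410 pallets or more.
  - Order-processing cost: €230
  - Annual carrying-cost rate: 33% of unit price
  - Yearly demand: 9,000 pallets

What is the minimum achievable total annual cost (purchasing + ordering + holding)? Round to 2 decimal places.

€962,679.28

H₁ = 33%×€106 = €34.9800;  H₂ = 33%×€104.11 = €34.3563
EOQ₁ = √(2×9,000×230/34.9800) = 344.03  (< 1,410, feasible at tier 1)
EOQ₂ = √(2×9,000×230/34.3563) = 347.13  (< 1,410 → use Q = 1,410 at tier-2 price)
TC(tier 1 (EOQ₁), Q≈344.0) = €966,034.00
TC(tier 2, Q≈1,410.0) = €962,679.28
Minimum at tier 2: €962,679.28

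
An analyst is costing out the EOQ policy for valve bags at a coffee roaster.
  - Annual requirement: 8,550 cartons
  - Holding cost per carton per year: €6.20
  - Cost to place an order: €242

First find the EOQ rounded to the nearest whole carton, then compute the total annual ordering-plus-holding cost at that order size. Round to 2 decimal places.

EOQ = √(2DS/H) = √(2 × 8,550 × 242 / 6.2)
    = √(667,451.61) ≈ 816.98 → Q = 817 cartons
Orders/yr = 8,550/817 = 10.465; ordering cost = 10.465 × €242 = €2,532.56
Average inventory = 817/2 = 408.5; holding cost = 408.5 × €6.2 = €2,532.70
Total = €2,532.56 + €2,532.70 = €5,065.26

€5,065.26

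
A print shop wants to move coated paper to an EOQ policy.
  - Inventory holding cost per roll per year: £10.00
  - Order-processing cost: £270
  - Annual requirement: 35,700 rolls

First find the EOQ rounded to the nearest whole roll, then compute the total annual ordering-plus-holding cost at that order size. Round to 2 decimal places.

£13,884.52

Optimal lot size Q* = (2 × 35,700 × £270 / £10)^½ ≈ 1,388.45 → Q = 1,388 rolls
Ordering: D/Q × S = 35,700/1,388 × £270 = £6,944.52
Holding:  Q/2 × H = 1,388/2 × £10 = £6,940.00
Total = £6,944.52 + £6,940.00 = £13,884.52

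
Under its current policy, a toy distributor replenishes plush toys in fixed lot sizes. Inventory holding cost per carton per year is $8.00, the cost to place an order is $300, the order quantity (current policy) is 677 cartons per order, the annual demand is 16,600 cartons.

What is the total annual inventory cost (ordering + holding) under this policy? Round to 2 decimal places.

Orders/yr = 16,600/677 = 24.520; ordering cost = 24.520 × $300 = $7,355.98
Average inventory = 677/2 = 338.5; holding cost = 338.5 × $8 = $2,708.00
Total = $7,355.98 + $2,708.00 = $10,063.98

$10,063.98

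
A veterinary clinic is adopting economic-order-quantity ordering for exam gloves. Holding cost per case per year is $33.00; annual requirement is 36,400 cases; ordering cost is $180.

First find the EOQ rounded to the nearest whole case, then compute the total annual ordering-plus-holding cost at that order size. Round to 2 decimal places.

$20,795.00

Optimal lot size Q* = (2 × 36,400 × $180 / $33)^½ ≈ 630.15 → Q = 630 cases
Ordering: D/Q × S = 36,400/630 × $180 = $10,400.00
Holding:  Q/2 × H = 630/2 × $33 = $10,395.00
Total = $10,400.00 + $10,395.00 = $20,795.00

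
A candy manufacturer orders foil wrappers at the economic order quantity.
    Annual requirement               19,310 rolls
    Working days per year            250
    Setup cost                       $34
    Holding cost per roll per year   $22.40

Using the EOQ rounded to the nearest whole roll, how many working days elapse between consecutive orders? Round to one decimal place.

3.1 days

2DS/H = 2·19,310·34/22.4 = 58,619.64
EOQ = √58,619.64 ≈ 242.11 → Q = 242 rolls
Cycle time = (working days × Q)/D = (250 × 242) / 19,310 = 3.133 days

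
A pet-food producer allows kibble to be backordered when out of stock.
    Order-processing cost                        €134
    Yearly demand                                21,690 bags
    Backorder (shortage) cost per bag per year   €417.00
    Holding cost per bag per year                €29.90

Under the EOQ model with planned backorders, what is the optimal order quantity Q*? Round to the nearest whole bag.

Basic EOQ = √(2·21,690·134/29.9) = 440.922
Backorder adjustment √((H+b)/b) = √((29.9+417)/417) = 1.0352
Q* = 440.922 × 1.0352 ≈ 456.46

456 bags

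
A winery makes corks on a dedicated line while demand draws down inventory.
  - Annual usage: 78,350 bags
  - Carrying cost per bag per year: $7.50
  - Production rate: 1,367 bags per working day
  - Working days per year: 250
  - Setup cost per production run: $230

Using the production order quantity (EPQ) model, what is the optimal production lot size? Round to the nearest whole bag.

Daily demand d = 78,350/250 = 313.400; p = 1367; 1 − d/p = 0.77074
EPQ = √(2DS / (H(1 − d/p)))
    = √(2 × 78,350 × 230 / (7.5 × 0.77074)) ≈ 2,496.97

2,497 bags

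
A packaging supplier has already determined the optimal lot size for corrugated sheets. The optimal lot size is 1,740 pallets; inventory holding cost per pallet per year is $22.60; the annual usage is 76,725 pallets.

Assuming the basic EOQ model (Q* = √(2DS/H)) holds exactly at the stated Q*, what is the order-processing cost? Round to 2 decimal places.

$445.90

Since Q* = (2DS/H)^½, squaring gives Q*²·H = 2DS.
S = Q²H / (2D) = 1,740² × 22.6 / (2 × 76,725) = 445.9026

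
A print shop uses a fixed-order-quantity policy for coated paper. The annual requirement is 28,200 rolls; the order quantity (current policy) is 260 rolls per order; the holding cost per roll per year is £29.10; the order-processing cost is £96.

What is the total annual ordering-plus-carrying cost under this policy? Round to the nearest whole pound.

£14,195

Orders/yr = 28,200/260 = 108.462; ordering cost = 108.462 × £96 = £10,412.31
Average inventory = 260/2 = 130; holding cost = 130 × £29.1 = £3,783.00
Total = £10,412.31 + £3,783.00 = £14,195.31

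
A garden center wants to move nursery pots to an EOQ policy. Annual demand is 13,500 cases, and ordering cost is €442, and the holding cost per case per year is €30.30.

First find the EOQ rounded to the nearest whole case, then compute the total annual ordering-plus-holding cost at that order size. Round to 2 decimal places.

€19,015.79

2DS/H = 2·13,500·442/30.3 = 393,861.39
EOQ = √393,861.39 ≈ 627.58 → Q = 628 cases
Ordering: D/Q × S = 13,500/628 × €442 = €9,501.59
Holding:  Q/2 × H = 628/2 × €30.3 = €9,514.20
Total = €9,501.59 + €9,514.20 = €19,015.79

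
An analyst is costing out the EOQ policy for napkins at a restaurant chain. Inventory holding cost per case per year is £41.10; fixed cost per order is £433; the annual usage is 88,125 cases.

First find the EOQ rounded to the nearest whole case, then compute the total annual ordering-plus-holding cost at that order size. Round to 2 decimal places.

£56,005.34

2DS/H = 2·88,125·433/41.1 = 1,856,843.07
EOQ = √1,856,843.07 ≈ 1,362.66 → Q = 1,363 cases
Orders/yr = 88,125/1,363 = 64.655; ordering cost = 64.655 × £433 = £27,995.69
Average inventory = 1,363/2 = 681.5; holding cost = 681.5 × £41.1 = £28,009.65
Total = £27,995.69 + £28,009.65 = £56,005.34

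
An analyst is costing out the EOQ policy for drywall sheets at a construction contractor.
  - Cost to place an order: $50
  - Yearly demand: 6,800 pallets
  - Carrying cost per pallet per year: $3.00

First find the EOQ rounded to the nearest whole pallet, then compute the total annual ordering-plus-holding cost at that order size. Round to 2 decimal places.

$1,428.29

2DS/H = 2·6,800·50/3 = 226,666.67
EOQ = √226,666.67 ≈ 476.10 → Q = 476 pallets
Orders/yr = 6,800/476 = 14.286; ordering cost = 14.286 × $50 = $714.29
Average inventory = 476/2 = 238; holding cost = 238 × $3 = $714.00
Total = $714.29 + $714.00 = $1,428.29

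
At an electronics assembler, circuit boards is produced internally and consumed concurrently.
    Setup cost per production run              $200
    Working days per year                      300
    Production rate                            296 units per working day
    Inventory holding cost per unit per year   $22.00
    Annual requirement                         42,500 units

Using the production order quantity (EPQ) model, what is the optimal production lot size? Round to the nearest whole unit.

Daily demand d = 42,500/300 = 141.667; p = 296; 1 − d/p = 0.52140
EPQ = √(2DS / (H(1 − d/p)))
    = √(2 × 42,500 × 200 / (22 × 0.52140)) ≈ 1,217.39

1,217 units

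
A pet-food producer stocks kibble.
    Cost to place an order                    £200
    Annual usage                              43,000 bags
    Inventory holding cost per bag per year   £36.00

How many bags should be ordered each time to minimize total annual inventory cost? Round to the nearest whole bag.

691 bags

EOQ = √(2DS/H) = √(2 × 43,000 × 200 / 36)
    = √(477,777.78) ≈ 691.21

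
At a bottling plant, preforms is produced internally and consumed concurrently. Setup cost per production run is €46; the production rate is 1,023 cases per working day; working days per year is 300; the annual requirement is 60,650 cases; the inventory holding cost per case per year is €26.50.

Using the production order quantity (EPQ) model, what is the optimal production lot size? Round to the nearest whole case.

Daily demand d = 60,650/300 = 202.167; p = 1023; 1 − d/p = 0.80238
EPQ = √(2DS / (H(1 − d/p)))
    = √(2 × 60,650 × 46 / (26.5 × 0.80238)) ≈ 512.27

512 cases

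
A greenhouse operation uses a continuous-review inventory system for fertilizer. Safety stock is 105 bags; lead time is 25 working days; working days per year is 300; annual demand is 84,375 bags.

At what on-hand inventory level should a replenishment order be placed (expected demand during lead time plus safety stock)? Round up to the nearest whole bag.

Daily demand d = 84,375 / 300 = 281.250 bags/day
Demand during lead time = 281.250 × 25 = 7,031.25
Reorder point = 7,031.25 + 105 = 7,136.25 → round up

7,137 bags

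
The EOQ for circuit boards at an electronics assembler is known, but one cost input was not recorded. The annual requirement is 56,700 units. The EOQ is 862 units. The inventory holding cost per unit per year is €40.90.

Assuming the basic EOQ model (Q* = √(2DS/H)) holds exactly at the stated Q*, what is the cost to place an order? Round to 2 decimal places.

€267.99

EOQ relation: Q² = 2DS/H, so rearrange for the unknown.
S = Q²H / (2D) = 862² × 40.9 / (2 × 56,700) = 267.9938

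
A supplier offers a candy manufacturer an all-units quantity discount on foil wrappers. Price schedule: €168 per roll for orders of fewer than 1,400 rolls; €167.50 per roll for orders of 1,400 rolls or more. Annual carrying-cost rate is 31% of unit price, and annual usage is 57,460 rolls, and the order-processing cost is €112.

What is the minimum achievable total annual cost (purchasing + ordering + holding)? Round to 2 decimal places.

H₁ = 31%×€168 = €52.0800;  H₂ = 31%×€167.50 = €51.9250
EOQ₁ = √(2×57,460×112/52.0800) = 497.13  (< 1,400, feasible at tier 1)
EOQ₂ = √(2×57,460×112/51.9250) = 497.87  (< 1,400 → use Q = 1,400 at tier-2 price)
TC(tier 1 (EOQ₁), Q≈497.1) = €9,679,170.61
TC(tier 2, Q≈1,400.0) = €9,665,494.30
Minimum at tier 2: €9,665,494.30

€9,665,494.30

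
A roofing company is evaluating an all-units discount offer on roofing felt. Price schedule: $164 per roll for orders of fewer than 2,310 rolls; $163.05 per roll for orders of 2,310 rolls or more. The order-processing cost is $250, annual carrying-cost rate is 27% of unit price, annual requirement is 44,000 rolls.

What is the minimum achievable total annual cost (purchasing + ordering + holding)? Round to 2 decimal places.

H₁ = 27%×$164 = $44.2800;  H₂ = 27%×$163.05 = $44.0235
EOQ₁ = √(2×44,000×250/44.2800) = 704.87  (< 2,310, feasible at tier 1)
EOQ₂ = √(2×44,000×250/44.0235) = 706.92  (< 2,310 → use Q = 2,310 at tier-2 price)
TC(tier 1 (EOQ₁), Q≈704.9) = $7,247,211.54
TC(tier 2, Q≈2,310.0) = $7,229,809.05
Minimum at tier 2: $7,229,809.05

$7,229,809.05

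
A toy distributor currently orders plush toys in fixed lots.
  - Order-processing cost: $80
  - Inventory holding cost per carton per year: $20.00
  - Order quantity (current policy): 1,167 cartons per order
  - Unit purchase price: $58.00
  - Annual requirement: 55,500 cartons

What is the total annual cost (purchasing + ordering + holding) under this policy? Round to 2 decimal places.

Ordering: D/Q × S = 55,500/1,167 × $80 = $3,804.63
Holding:  Q/2 × H = 1,167/2 × $20 = $11,670.00
Purchase cost = D·C = 55,500 × 58 = $3,219,000.00
Total = $3,804.63 + $11,670.00 + $3,219,000.00 = $3,234,474.63

$3,234,474.63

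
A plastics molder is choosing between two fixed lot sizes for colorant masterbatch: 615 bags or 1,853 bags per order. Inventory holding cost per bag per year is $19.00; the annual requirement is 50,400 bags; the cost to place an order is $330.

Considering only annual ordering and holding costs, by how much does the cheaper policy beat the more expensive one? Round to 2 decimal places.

For each Q, cost = (D/Q)·S + (Q/2)·H.
TC(615) = (50,400/615)×330 + (615/2)×19 = $32,886.40
TC(1,853) = (50,400/1,853)×330 + (1,853/2)×19 = $26,579.22
Lots of 1,853 are cheaper by $6,307.19.

$6,307.19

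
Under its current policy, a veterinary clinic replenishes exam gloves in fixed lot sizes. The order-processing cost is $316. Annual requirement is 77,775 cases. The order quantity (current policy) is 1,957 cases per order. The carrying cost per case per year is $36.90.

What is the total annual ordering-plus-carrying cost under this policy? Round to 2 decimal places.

Orders/yr = 77,775/1,957 = 39.742; ordering cost = 39.742 × $316 = $12,558.46
Average inventory = 1,957/2 = 978.5; holding cost = 978.5 × $36.9 = $36,106.65
Total = $12,558.46 + $36,106.65 = $48,665.11

$48,665.11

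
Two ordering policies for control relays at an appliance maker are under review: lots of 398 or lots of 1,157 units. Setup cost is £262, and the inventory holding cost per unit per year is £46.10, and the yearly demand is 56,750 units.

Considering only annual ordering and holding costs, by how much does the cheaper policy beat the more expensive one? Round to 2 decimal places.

For each Q, cost = (D/Q)·S + (Q/2)·H.
TC(398) = (56,750/398)×262 + (398/2)×46.1 = £46,531.94
TC(1,157) = (56,750/1,157)×262 + (1,157/2)×46.1 = £39,519.76
|ΔTC| = |£46,531.94 − £39,519.76| = £7,012.18

£7,012.18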